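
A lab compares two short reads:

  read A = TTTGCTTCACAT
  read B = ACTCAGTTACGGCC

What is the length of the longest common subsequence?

Pick T at read A[1]=read B[3], then T at read A[2]=read B[7], then T at read A[3]=read B[8], then G at read A[4]=read B[12], then C at read A[8]=read B[13], then C at read A[10]=read B[14]; all 6 bases appear in both, in order. Since dp[12][14] = 6, nothing longer is possible.

6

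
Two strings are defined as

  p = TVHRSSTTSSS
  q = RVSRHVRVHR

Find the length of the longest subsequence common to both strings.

3

One common subsequence of length 3: V at p[2]=q[8], then H at p[3]=q[9], then R at p[4]=q[10], and the DP table's final entry dp[11][10] is also 3, so no common subsequence is longer.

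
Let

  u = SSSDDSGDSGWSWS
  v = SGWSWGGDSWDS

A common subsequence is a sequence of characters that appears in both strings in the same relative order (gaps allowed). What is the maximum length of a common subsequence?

7

Match S [1,1], then S [2,4], then G [7,7], then D [8,8], then S [9,9], then W [11,10], then S [14,12] — 7 characters in the same relative order in both. The LCS DP gives dp[14][12] = 7, so this is optimal.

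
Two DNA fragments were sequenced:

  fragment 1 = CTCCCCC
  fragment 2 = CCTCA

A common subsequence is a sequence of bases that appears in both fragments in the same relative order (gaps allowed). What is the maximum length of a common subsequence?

3

Pick C (fragment 1 #1, fragment 2 #2), T (fragment 1 #2, fragment 2 #3), C (fragment 1 #3, fragment 2 #4); all 3 bases appear in both, in order. dp[7][5] = 3 confirms this is the maximum.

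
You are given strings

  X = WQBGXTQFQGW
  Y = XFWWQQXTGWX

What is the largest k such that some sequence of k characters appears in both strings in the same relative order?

Match W (X #1, Y #4), then Q (X #2, Y #6), then X (X #5, Y #7), then T (X #6, Y #8), then G (X #10, Y #9), then W (X #11, Y #10) — 6 characters in the same relative order in both, and the DP table's final entry dp[11][11] is also 6, so no common subsequence is longer.

6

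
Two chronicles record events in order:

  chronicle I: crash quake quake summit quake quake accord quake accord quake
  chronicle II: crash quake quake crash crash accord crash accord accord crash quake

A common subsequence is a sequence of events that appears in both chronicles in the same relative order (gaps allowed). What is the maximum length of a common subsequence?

Match crash (chronicle I #1, chronicle II #1), then quake (chronicle I #2, chronicle II #2), then quake (chronicle I #3, chronicle II #3), then accord (chronicle I #7, chronicle II #8), then accord (chronicle I #9, chronicle II #9), then quake (chronicle I #10, chronicle II #11) — 6 events in the same relative order in both. Since dp[10][11] = 6, nothing longer is possible.

6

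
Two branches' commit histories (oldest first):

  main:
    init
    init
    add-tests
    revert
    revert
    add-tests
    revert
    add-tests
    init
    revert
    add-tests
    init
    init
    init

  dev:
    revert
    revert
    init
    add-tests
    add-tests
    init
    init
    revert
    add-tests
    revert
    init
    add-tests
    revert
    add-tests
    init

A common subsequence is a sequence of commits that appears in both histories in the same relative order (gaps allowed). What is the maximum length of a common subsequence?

Taking init at main[1]=dev[6], then init at main[2]=dev[7], then revert at main[5]=dev[8], then add-tests at main[6]=dev[9], then revert at main[7]=dev[10], then add-tests at main[8]=dev[12], then revert at main[10]=dev[13], then add-tests at main[11]=dev[14], then init at main[14]=dev[15] gives a common subsequence of length 9. The LCS DP gives dp[14][15] = 9, so this is optimal.

9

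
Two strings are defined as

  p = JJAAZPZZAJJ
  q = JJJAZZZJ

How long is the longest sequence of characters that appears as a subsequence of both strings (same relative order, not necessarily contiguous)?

Pick J (p #1, q #2) → J (p #2, q #3) → A (p #4, q #4) → Z (p #5, q #5) → Z (p #7, q #6) → Z (p #8, q #7) → J (p #11, q #8); all 7 characters appear in both, in order. The LCS DP gives dp[11][8] = 7, so this is optimal.

7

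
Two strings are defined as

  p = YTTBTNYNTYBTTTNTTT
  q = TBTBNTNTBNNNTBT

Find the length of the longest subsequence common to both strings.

10

Match T at p[2]=q[1] → T at p[3]=q[3] → B at p[4]=q[4] → T at p[5]=q[6] → N at p[8]=q[7] → T at p[9]=q[8] → B at p[11]=q[9] → N at p[15]=q[12] → T at p[16]=q[13] → T at p[18]=q[15] — 10 characters in the same relative order in both, and the DP table's final entry dp[18][15] is also 10, so no common subsequence is longer.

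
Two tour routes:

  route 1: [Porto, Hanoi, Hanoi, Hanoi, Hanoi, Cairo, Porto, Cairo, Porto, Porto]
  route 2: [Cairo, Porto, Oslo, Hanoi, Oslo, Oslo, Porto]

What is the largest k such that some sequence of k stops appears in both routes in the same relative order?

3

Taking Porto at route 1[1]=route 2[2], Hanoi at route 1[2]=route 2[4], Porto at route 1[10]=route 2[7] gives a common subsequence of length 3. The LCS DP gives dp[10][7] = 3, so this is optimal.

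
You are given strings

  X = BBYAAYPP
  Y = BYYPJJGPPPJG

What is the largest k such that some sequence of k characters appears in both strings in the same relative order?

Let dp[i][j] be the LCS length of the first i characters of X and the first j characters of Y. dp[i][j] = dp[i-1][j-1]+1 when the i-th and j-th characters match, else max(dp[i-1][j], dp[i][j-1]).
    ·  B  Y  Y  P  J  J  G  P  P  P  J  G
 ·  0  0  0  0  0  0  0  0  0  0  0  0  0
 B  0  1  1  1  1  1  1  1  1  1  1  1  1
 B  0  1  1  1  1  1  1  1  1  1  1  1  1
 Y  0  1  2  2  2  2  2  2  2  2  2  2  2
 A  0  1  2  2  2  2  2  2  2  2  2  2  2
 A  0  1  2  2  2  2  2  2  2  2  2  2  2
 Y  0  1  2  3  3  3  3  3  3  3  3  3  3
 P  0  1  2  3  4  4  4  4  4  4  4  4  4
 P  0  1  2  3  4  4  4  4  5  5  5  5  5
dp[8][12] = 5. One LCS (by backtracking along matches): BYYPP.

5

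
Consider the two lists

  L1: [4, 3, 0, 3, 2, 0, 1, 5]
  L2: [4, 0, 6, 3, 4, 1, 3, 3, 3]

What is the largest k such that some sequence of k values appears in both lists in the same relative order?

4

Taking 4 [1,1]; then 0 [3,2]; then 3 [4,4]; then 1 [7,6] gives a common subsequence of length 4. Since dp[8][9] = 4, nothing longer is possible.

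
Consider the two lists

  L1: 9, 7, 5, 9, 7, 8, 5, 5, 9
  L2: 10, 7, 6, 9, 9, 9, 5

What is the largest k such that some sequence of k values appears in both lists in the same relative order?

Let dp[i][j] be the LCS length of the first i values of L1 and the first j values of L2. dp[i][j] = dp[i-1][j-1]+1 when the i-th and j-th values match, else max(dp[i-1][j], dp[i][j-1]).
    · 10  7  6  9  9  9  5
 ·  0  0  0  0  0  0  0  0
 9  0  0  0  0  1  1  1  1
 7  0  0  1  1  1  1  1  1
 5  0  0  1  1  1  1  1  2
 9  0  0  1  1  2  2  2  2
 7  0  0  1  1  2  2  2  2
 8  0  0  1  1  2  2  2  2
 5  0  0  1  1  2  2  2  3
 5  0  0  1  1  2  2  2  3
 9  0  0  1  1  2  3  3  3
dp[9][7] = 3. One LCS (by backtracking along matches): 9, 9, 5.

3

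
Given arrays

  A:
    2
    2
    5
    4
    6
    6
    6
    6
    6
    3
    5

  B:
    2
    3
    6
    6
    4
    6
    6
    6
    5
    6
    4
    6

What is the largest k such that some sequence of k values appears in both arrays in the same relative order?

Let dp[i][j] be the LCS length of the first i values of A and the first j values of B. dp[i][j] = dp[i-1][j-1]+1 when the i-th and j-th values match, else max(dp[i-1][j], dp[i][j-1]).
    ·  2  3  6  6  4  6  6  6  5  6  4  6
 ·  0  0  0  0  0  0  0  0  0  0  0  0  0
 2  0  1  1  1  1  1  1  1  1  1  1  1  1
 2  0  1  1  1  1  1  1  1  1  1  1  1  1
 5  0  1  1  1  1  1  1  1  1  2  2  2  2
 4  0  1  1  1  1  2  2  2  2  2  2  3  3
 6  0  1  1  2  2  2  3  3  3  3  3  3  4
 6  0  1  1  2  3  3  3  4  4  4  4  4  4
 6  0  1  1  2  3  3  4  4  5  5  5  5  5
 6  0  1  1  2  3  3  4  5  5  5  6  6  6
 6  0  1  1  2  3  3  4  5  6  6  6  6  7
 3  0  1  2  2  3  3  4  5  6  6  6  6  7
 5  0  1  2  2  3  3  4  5  6  7  7  7  7
dp[11][12] = 7. One LCS (by backtracking along matches): 2, 4, 6, 6, 6, 6, 6.

7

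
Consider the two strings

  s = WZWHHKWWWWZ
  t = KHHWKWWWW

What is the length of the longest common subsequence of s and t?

7

Taking H at s[4]=t[2]; then H at s[5]=t[3]; then K at s[6]=t[5]; then W at s[7]=t[6]; then W at s[8]=t[7]; then W at s[9]=t[8]; then W at s[10]=t[9] gives a common subsequence of length 7. The LCS DP gives dp[11][9] = 7, so this is optimal.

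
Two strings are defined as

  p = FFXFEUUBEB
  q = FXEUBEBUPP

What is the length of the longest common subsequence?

7

One common subsequence of length 7: F (p #2, q #1), X (p #3, q #2), E (p #5, q #3), U (p #7, q #4), B (p #8, q #5), E (p #9, q #6), B (p #10, q #7). The LCS DP gives dp[10][10] = 7, so this is optimal.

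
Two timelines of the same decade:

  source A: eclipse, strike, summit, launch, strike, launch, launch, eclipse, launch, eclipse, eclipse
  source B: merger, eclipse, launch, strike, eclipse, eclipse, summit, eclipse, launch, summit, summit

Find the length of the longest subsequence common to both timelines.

6

Pick eclipse [1,2], then launch [4,3], then strike [5,4], then eclipse [8,5], then eclipse [10,6], then eclipse [11,8]; all 6 events appear in both, in order. The LCS DP gives dp[11][11] = 6, so this is optimal.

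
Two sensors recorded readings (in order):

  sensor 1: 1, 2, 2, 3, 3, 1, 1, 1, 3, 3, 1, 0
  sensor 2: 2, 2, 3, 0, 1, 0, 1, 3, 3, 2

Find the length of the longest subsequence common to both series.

7

Let dp[i][j] be the LCS length of the first i values of sensor 1 and the first j values of sensor 2. dp[i][j] = dp[i-1][j-1]+1 when the i-th and j-th values match, else max(dp[i-1][j], dp[i][j-1]).
    ·  2  2  3  0  1  0  1  3  3  2
 ·  0  0  0  0  0  0  0  0  0  0  0
 1  0  0  0  0  0  1  1  1  1  1  1
 2  0  1  1  1  1  1  1  1  1  1  2
 2  0  1  2  2  2  2  2  2  2  2  2
 3  0  1  2  3  3  3  3  3  3  3  3
 3  0  1  2  3  3  3  3  3  4  4  4
 1  0  1  2  3  3  4  4  4  4  4  4
 1  0  1  2  3  3  4  4  5  5  5  5
 1  0  1  2  3  3  4  4  5  5  5  5
 3  0  1  2  3  3  4  4  5  6  6  6
 3  0  1  2  3  3  4  4  5  6  7  7
 1  0  1  2  3  3  4  4  5  6  7  7
 0  0  1  2  3  4  4  5  5  6  7  7
dp[12][10] = 7. One LCS (by backtracking along matches): 2, 2, 3, 1, 1, 3, 3.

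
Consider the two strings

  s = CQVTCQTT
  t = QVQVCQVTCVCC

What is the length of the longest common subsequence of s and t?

Let dp[i][j] be the LCS length of the first i characters of s and the first j characters of t. dp[i][j] = dp[i-1][j-1]+1 when the i-th and j-th characters match, else max(dp[i-1][j], dp[i][j-1]).
    ·  Q  V  Q  V  C  Q  V  T  C  V  C  C
 ·  0  0  0  0  0  0  0  0  0  0  0  0  0
 C  0  0  0  0  0  1  1  1  1  1  1  1  1
 Q  0  1  1  1  1  1  2  2  2  2  2  2  2
 V  0  1  2  2  2  2  2  3  3  3  3  3  3
 T  0  1  2  2  2  2  2  3  4  4  4  4  4
 C  0  1  2  2  2  3  3  3  4  5  5  5  5
 Q  0  1  2  3  3  3  4  4  4  5  5  5  5
 T  0  1  2  3  3  3  4  4  5  5  5  5  5
 T  0  1  2  3  3  3  4  4  5  5  5  5  5
dp[8][12] = 5. One LCS (by backtracking along matches): CQVTC.

5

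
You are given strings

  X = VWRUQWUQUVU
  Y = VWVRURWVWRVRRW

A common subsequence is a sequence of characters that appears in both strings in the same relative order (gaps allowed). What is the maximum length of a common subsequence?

6

Pick V [1,1], W [2,2], R [3,4], U [4,5], W [6,9], V [10,11]; all 6 characters appear in both, in order. Since dp[11][14] = 6, nothing longer is possible.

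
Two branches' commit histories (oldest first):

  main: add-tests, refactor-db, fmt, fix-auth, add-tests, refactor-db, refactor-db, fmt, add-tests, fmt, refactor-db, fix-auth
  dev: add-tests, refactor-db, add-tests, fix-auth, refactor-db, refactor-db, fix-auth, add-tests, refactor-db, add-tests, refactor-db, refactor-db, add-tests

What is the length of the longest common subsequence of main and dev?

7

Pick add-tests [1,3], then refactor-db [2,6], then fix-auth [4,7], then add-tests [5,10], then refactor-db [6,11], then refactor-db [7,12], then add-tests [9,13]; all 7 commits appear in both, in order. Since dp[12][13] = 7, nothing longer is possible.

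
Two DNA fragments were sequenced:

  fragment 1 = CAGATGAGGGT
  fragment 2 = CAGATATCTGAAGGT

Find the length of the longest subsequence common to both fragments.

10

Taking C (fragment 1 #1, fragment 2 #1), then A (fragment 1 #2, fragment 2 #2), then G (fragment 1 #3, fragment 2 #3), then A (fragment 1 #4, fragment 2 #6), then T (fragment 1 #5, fragment 2 #9), then G (fragment 1 #6, fragment 2 #10), then A (fragment 1 #7, fragment 2 #12), then G (fragment 1 #9, fragment 2 #13), then G (fragment 1 #10, fragment 2 #14), then T (fragment 1 #11, fragment 2 #15) gives a common subsequence of length 10. The LCS DP gives dp[11][15] = 10, so this is optimal.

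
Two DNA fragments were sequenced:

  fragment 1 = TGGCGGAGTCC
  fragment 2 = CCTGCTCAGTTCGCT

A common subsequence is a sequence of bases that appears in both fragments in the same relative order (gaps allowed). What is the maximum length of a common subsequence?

One common subsequence of length 8: T [1,3], G [2,4], C [4,7], A [7,8], G [8,9], T [9,11], C [10,12], C [11,14]. Since dp[11][15] = 8, nothing longer is possible.

8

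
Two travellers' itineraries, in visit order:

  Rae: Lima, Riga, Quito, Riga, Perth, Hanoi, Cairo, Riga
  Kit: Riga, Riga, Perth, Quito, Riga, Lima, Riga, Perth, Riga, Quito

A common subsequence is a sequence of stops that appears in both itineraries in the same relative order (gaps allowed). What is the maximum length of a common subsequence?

One common subsequence of length 5: Riga at Rae[2]=Kit[2], Quito at Rae[3]=Kit[4], Riga at Rae[4]=Kit[7], Perth at Rae[5]=Kit[8], Riga at Rae[8]=Kit[9]. Since dp[8][10] = 5, nothing longer is possible.

5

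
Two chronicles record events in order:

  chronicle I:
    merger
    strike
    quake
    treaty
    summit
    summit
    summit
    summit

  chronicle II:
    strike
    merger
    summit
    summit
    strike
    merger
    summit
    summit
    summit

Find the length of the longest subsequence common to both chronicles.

5

One common subsequence of length 5: merger at chronicle I[1]=chronicle II[2] → strike at chronicle I[2]=chronicle II[5] → summit at chronicle I[6]=chronicle II[7] → summit at chronicle I[7]=chronicle II[8] → summit at chronicle I[8]=chronicle II[9]. The LCS DP gives dp[8][9] = 5, so this is optimal.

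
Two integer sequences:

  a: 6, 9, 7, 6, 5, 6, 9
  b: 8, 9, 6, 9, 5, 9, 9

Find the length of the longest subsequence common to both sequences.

4

Taking 6 at a[1]=b[3], then 9 at a[2]=b[4], then 5 at a[5]=b[5], then 9 at a[7]=b[7] gives a common subsequence of length 4. The LCS DP gives dp[7][7] = 4, so this is optimal.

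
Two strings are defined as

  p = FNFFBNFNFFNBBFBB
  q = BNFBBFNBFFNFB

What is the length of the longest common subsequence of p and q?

10

Match N (p #2, q #2) → F (p #3, q #3) → B (p #5, q #5) → F (p #7, q #6) → N (p #8, q #7) → F (p #9, q #9) → F (p #10, q #10) → N (p #11, q #11) → F (p #14, q #12) → B (p #16, q #13) — 10 characters in the same relative order in both. The LCS DP gives dp[16][13] = 10, so this is optimal.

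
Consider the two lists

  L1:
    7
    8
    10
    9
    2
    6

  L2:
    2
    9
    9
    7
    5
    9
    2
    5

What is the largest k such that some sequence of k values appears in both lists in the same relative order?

3

Match 7 at L1[1]=L2[4]; then 9 at L1[4]=L2[6]; then 2 at L1[5]=L2[7] — 3 values in the same relative order in both. Since dp[6][8] = 3, nothing longer is possible.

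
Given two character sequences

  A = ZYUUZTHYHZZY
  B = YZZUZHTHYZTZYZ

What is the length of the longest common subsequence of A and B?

Match Z (A #1, B #3), then U (A #4, B #4), then Z (A #5, B #5), then T (A #6, B #7), then H (A #7, B #8), then Y (A #8, B #9), then Z (A #10, B #10), then Z (A #11, B #12), then Y (A #12, B #13) — 9 characters in the same relative order in both, and the DP table's final entry dp[12][14] is also 9, so no common subsequence is longer.

9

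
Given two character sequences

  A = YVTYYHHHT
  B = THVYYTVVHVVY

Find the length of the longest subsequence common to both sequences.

Let dp[i][j] be the LCS length of the first i characters of A and the first j characters of B. dp[i][j] = dp[i-1][j-1]+1 when the i-th and j-th characters match, else max(dp[i-1][j], dp[i][j-1]).
    ·  T  H  V  Y  Y  T  V  V  H  V  V  Y
 ·  0  0  0  0  0  0  0  0  0  0  0  0  0
 Y  0  0  0  0  1  1  1  1  1  1  1  1  1
 V  0  0  0  1  1  1  1  2  2  2  2  2  2
 T  0  1  1  1  1  1  2  2  2  2  2  2  2
 Y  0  1  1  1  2  2  2  2  2  2  2  2  3
 Y  0  1  1  1  2  3  3  3  3  3  3  3  3
 H  0  1  2  2  2  3  3  3  3  4  4  4  4
 H  0  1  2  2  2  3  3  3  3  4  4  4  4
 H  0  1  2  2  2  3  3  3  3  4  4  4  4
 T  0  1  2  2  2  3  4  4  4  4  4  4  4
dp[9][12] = 4. One LCS (by backtracking along matches): VYYH.

4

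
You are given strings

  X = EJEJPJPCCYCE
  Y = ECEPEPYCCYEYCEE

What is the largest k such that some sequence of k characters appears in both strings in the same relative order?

9

Taking E [1,1], then E [3,3], then P [5,4], then P [7,6], then C [8,8], then C [9,9], then Y [10,12], then C [11,13], then E [12,15] gives a common subsequence of length 9. The LCS DP gives dp[12][15] = 9, so this is optimal.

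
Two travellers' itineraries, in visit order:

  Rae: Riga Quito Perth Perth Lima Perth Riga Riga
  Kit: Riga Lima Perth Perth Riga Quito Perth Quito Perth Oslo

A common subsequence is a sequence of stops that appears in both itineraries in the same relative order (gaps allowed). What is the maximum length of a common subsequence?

4

Taking Riga (Rae #1, Kit #5) → Quito (Rae #2, Kit #6) → Perth (Rae #3, Kit #7) → Perth (Rae #4, Kit #9) gives a common subsequence of length 4. Since dp[8][10] = 4, nothing longer is possible.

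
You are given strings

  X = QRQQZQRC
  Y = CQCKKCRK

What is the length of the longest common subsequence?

2

One common subsequence of length 2: Q (X #1, Y #2) → R (X #2, Y #7). dp[8][8] = 2 confirms this is the maximum.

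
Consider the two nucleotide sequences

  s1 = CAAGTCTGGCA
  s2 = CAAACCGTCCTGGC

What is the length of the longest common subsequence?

Match C at s1[1]=s2[1] → A at s1[2]=s2[3] → A at s1[3]=s2[4] → G at s1[4]=s2[7] → T at s1[5]=s2[8] → C at s1[6]=s2[10] → T at s1[7]=s2[11] → G at s1[8]=s2[12] → G at s1[9]=s2[13] → C at s1[10]=s2[14] — 10 bases in the same relative order in both, and the DP table's final entry dp[11][14] is also 10, so no common subsequence is longer.

10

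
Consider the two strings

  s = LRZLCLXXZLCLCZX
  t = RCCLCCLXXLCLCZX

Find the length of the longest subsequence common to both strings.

12

One common subsequence of length 12: R [2,1], then L [4,4], then C [5,6], then L [6,7], then X [7,8], then X [8,9], then L [10,10], then C [11,11], then L [12,12], then C [13,13], then Z [14,14], then X [15,15]. The LCS DP gives dp[15][15] = 12, so this is optimal.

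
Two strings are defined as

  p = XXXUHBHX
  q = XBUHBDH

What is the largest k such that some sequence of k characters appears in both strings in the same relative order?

5

Match X (p #1, q #1), then U (p #4, q #3), then H (p #5, q #4), then B (p #6, q #5), then H (p #7, q #7) — 5 characters in the same relative order in both, and the DP table's final entry dp[8][7] is also 5, so no common subsequence is longer.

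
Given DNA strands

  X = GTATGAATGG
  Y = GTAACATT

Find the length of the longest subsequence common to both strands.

Pick G [1,1], T [2,2], A [3,3], A [6,4], A [7,6], T [8,8]; all 6 bases appear in both, in order, and the DP table's final entry dp[10][8] is also 6, so no common subsequence is longer.

6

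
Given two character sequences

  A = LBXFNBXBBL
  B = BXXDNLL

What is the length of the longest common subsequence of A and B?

Let dp[i][j] be the LCS length of the first i characters of A and the first j characters of B. dp[i][j] = dp[i-1][j-1]+1 when the i-th and j-th characters match, else max(dp[i-1][j], dp[i][j-1]).
    ·  B  X  X  D  N  L  L
 ·  0  0  0  0  0  0  0  0
 L  0  0  0  0  0  0  1  1
 B  0  1  1  1  1  1  1  1
 X  0  1  2  2  2  2  2  2
 F  0  1  2  2  2  2  2  2
 N  0  1  2  2  2  3  3  3
 B  0  1  2  2  2  3  3  3
 X  0  1  2  3  3  3  3  3
 B  0  1  2  3  3  3  3  3
 B  0  1  2  3  3  3  3  3
 L  0  1  2  3  3  3  4  4
dp[10][7] = 4. One LCS (by backtracking along matches): BXNL.

4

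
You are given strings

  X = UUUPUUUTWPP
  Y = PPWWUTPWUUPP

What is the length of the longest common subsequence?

6

One common subsequence of length 6: U (X #1, Y #5) → P (X #4, Y #7) → U (X #6, Y #9) → U (X #7, Y #10) → P (X #10, Y #11) → P (X #11, Y #12). The LCS DP gives dp[11][12] = 6, so this is optimal.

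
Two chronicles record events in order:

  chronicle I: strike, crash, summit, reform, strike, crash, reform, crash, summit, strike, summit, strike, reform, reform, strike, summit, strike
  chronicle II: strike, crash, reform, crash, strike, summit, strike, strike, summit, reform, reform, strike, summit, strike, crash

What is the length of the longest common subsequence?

12

Pick strike at chronicle I[1]=chronicle II[1], then crash at chronicle I[2]=chronicle II[2], then reform at chronicle I[4]=chronicle II[3], then strike at chronicle I[5]=chronicle II[5], then summit at chronicle I[9]=chronicle II[6], then strike at chronicle I[10]=chronicle II[8], then summit at chronicle I[11]=chronicle II[9], then reform at chronicle I[13]=chronicle II[10], then reform at chronicle I[14]=chronicle II[11], then strike at chronicle I[15]=chronicle II[12], then summit at chronicle I[16]=chronicle II[13], then strike at chronicle I[17]=chronicle II[14]; all 12 events appear in both, in order. dp[17][15] = 12 confirms this is the maximum.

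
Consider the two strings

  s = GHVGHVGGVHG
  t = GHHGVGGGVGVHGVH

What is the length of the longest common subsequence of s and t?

Taking G at s[1]=t[1], H at s[2]=t[3], V at s[3]=t[5], G at s[4]=t[8], V at s[6]=t[9], G at s[7]=t[10], G at s[8]=t[13], V at s[9]=t[14], H at s[10]=t[15] gives a common subsequence of length 9, and the DP table's final entry dp[11][15] is also 9, so no common subsequence is longer.

9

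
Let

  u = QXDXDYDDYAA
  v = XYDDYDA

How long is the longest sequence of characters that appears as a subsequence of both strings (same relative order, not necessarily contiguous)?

One common subsequence of length 6: X (u #2, v #1), then D (u #3, v #3), then D (u #5, v #4), then Y (u #6, v #5), then D (u #8, v #6), then A (u #11, v #7). dp[11][7] = 6 confirms this is the maximum.

6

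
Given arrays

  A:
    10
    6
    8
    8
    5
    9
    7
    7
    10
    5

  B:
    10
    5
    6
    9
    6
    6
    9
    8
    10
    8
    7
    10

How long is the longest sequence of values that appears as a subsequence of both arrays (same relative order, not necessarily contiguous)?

6

Match 10 at A[1]=B[1] → 6 at A[2]=B[6] → 8 at A[3]=B[8] → 8 at A[4]=B[10] → 7 at A[8]=B[11] → 10 at A[9]=B[12] — 6 values in the same relative order in both, and the DP table's final entry dp[10][12] is also 6, so no common subsequence is longer.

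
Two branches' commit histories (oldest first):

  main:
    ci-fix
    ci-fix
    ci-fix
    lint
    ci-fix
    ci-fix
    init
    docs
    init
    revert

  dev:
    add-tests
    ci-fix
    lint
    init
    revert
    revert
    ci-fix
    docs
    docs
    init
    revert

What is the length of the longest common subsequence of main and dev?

Taking ci-fix (main #3, dev #2); then lint (main #4, dev #3); then ci-fix (main #5, dev #7); then docs (main #8, dev #9); then init (main #9, dev #10); then revert (main #10, dev #11) gives a common subsequence of length 6. The LCS DP gives dp[10][11] = 6, so this is optimal.

6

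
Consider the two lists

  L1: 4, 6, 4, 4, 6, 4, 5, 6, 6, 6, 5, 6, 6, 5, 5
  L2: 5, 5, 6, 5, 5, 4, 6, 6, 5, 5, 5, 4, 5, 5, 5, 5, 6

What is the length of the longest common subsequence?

8

Match 4 (L1 #1, L2 #6), 6 (L1 #2, L2 #7), 6 (L1 #5, L2 #8), 4 (L1 #6, L2 #12), 5 (L1 #7, L2 #13), 5 (L1 #11, L2 #14), 5 (L1 #14, L2 #15), 5 (L1 #15, L2 #16) — 8 values in the same relative order in both, and the DP table's final entry dp[15][17] is also 8, so no common subsequence is longer.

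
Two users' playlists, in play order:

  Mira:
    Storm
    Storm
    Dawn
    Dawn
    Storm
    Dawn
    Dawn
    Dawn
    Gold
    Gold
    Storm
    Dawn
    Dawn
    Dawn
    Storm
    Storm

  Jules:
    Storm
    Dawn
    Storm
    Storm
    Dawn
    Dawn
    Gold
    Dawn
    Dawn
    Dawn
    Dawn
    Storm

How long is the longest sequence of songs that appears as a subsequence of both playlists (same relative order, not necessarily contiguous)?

10

Match Storm at Mira[1]=Jules[1], then Storm at Mira[2]=Jules[3], then Storm at Mira[5]=Jules[4], then Dawn at Mira[6]=Jules[5], then Dawn at Mira[7]=Jules[6], then Dawn at Mira[8]=Jules[8], then Dawn at Mira[12]=Jules[9], then Dawn at Mira[13]=Jules[10], then Dawn at Mira[14]=Jules[11], then Storm at Mira[16]=Jules[12] — 10 songs in the same relative order in both. The LCS DP gives dp[16][12] = 10, so this is optimal.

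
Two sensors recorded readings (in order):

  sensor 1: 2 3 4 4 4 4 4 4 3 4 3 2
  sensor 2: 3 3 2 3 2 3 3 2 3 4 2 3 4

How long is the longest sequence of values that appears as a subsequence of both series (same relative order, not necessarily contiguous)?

One common subsequence of length 5: 2 at sensor 1[1]=sensor 2[8]; then 3 at sensor 1[2]=sensor 2[9]; then 4 at sensor 1[3]=sensor 2[10]; then 3 at sensor 1[9]=sensor 2[12]; then 4 at sensor 1[10]=sensor 2[13], and the DP table's final entry dp[12][13] is also 5, so no common subsequence is longer.

5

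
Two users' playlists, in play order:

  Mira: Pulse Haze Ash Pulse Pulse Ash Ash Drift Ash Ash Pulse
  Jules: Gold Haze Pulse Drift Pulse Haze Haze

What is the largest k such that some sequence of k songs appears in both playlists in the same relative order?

4

Taking Haze (Mira #2, Jules #2), Pulse (Mira #5, Jules #3), Drift (Mira #8, Jules #4), Pulse (Mira #11, Jules #5) gives a common subsequence of length 4. The LCS DP gives dp[11][7] = 4, so this is optimal.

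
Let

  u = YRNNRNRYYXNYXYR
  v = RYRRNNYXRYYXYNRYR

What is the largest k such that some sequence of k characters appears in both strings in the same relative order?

11

Taking Y [1,2], then R [2,4], then N [3,5], then N [4,6], then R [7,9], then Y [8,10], then Y [9,11], then X [10,12], then N [11,14], then Y [14,16], then R [15,17] gives a common subsequence of length 11, and the DP table's final entry dp[15][17] is also 11, so no common subsequence is longer.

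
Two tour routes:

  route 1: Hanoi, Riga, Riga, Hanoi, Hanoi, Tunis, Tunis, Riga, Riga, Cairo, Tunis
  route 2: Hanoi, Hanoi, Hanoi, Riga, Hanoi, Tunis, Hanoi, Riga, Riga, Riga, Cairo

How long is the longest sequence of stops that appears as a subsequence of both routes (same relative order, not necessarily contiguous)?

7

Pick Hanoi at route 1[1]=route 2[3], Riga at route 1[3]=route 2[4], Hanoi at route 1[4]=route 2[5], Hanoi at route 1[5]=route 2[7], Riga at route 1[8]=route 2[9], Riga at route 1[9]=route 2[10], Cairo at route 1[10]=route 2[11]; all 7 stops appear in both, in order. The LCS DP gives dp[11][11] = 7, so this is optimal.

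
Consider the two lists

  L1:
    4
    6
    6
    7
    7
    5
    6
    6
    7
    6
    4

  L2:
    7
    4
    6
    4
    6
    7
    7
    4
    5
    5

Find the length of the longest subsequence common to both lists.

6

Taking 4 [1,2] → 6 [2,3] → 6 [3,5] → 7 [4,6] → 7 [5,7] → 5 [6,10] gives a common subsequence of length 6. The LCS DP gives dp[11][10] = 6, so this is optimal.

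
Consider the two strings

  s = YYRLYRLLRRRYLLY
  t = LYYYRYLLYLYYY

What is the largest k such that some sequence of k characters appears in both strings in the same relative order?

9

One common subsequence of length 9: Y [1,3], then Y [2,4], then R [3,5], then Y [5,6], then L [7,7], then L [8,8], then Y [12,9], then L [13,10], then Y [15,13]. dp[15][13] = 9 confirms this is the maximum.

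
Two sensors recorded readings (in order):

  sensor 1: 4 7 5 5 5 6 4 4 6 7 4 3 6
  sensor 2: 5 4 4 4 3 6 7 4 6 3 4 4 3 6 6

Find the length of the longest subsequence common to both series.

Taking 4 at sensor 1[1]=sensor 2[2]; then 4 at sensor 1[7]=sensor 2[3]; then 4 at sensor 1[8]=sensor 2[4]; then 6 at sensor 1[9]=sensor 2[6]; then 7 at sensor 1[10]=sensor 2[7]; then 4 at sensor 1[11]=sensor 2[12]; then 3 at sensor 1[12]=sensor 2[13]; then 6 at sensor 1[13]=sensor 2[15] gives a common subsequence of length 8. Since dp[13][15] = 8, nothing longer is possible.

8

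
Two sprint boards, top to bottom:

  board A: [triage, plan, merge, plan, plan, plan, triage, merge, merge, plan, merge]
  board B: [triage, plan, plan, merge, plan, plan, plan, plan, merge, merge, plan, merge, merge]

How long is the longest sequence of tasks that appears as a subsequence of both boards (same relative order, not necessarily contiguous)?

One common subsequence of length 10: triage (board A #1, board B #1); then plan (board A #2, board B #3); then merge (board A #3, board B #4); then plan (board A #4, board B #6); then plan (board A #5, board B #7); then plan (board A #6, board B #8); then merge (board A #8, board B #9); then merge (board A #9, board B #10); then plan (board A #10, board B #11); then merge (board A #11, board B #13). Since dp[11][13] = 10, nothing longer is possible.

10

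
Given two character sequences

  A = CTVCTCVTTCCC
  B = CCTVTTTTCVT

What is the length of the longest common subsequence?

7

One common subsequence of length 7: C at A[1]=B[2], T at A[2]=B[3], V at A[3]=B[4], T at A[5]=B[8], C at A[6]=B[9], V at A[7]=B[10], T at A[9]=B[11]. The LCS DP gives dp[12][11] = 7, so this is optimal.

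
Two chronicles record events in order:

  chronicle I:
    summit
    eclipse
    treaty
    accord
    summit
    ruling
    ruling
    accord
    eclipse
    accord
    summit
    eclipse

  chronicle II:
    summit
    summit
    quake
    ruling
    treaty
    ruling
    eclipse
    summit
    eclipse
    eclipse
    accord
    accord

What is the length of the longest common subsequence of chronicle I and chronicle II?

Pick summit (chronicle I #1, chronicle II #1); then summit (chronicle I #5, chronicle II #2); then ruling (chronicle I #6, chronicle II #4); then ruling (chronicle I #7, chronicle II #6); then eclipse (chronicle I #9, chronicle II #7); then summit (chronicle I #11, chronicle II #8); then eclipse (chronicle I #12, chronicle II #10); all 7 events appear in both, in order. Since dp[12][12] = 7, nothing longer is possible.

7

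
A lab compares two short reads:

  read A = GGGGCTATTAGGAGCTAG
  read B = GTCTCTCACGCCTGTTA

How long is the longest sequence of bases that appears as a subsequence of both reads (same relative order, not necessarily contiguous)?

9

Taking G at read A[1]=read B[1] → C at read A[5]=read B[3] → T at read A[6]=read B[4] → T at read A[8]=read B[6] → A at read A[10]=read B[8] → G at read A[11]=read B[10] → G at read A[12]=read B[14] → T at read A[16]=read B[16] → A at read A[17]=read B[17] gives a common subsequence of length 9. Since dp[18][17] = 9, nothing longer is possible.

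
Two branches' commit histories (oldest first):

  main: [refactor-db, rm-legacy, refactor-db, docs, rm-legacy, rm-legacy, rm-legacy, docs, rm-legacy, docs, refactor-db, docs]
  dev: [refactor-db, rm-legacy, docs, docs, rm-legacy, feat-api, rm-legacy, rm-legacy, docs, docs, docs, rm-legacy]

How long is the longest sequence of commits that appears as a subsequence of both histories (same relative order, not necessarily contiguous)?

9

Taking refactor-db (main #1, dev #1) → rm-legacy (main #2, dev #2) → docs (main #4, dev #4) → rm-legacy (main #5, dev #5) → rm-legacy (main #6, dev #7) → rm-legacy (main #7, dev #8) → docs (main #8, dev #9) → docs (main #10, dev #10) → docs (main #12, dev #11) gives a common subsequence of length 9. dp[12][12] = 9 confirms this is the maximum.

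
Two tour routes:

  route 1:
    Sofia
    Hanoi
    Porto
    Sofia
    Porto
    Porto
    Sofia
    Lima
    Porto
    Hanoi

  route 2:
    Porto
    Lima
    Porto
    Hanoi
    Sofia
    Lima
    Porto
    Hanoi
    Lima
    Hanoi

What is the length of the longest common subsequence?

One common subsequence of length 6: Porto [3,1], Porto [5,3], Sofia [7,5], Lima [8,6], Porto [9,7], Hanoi [10,10]. Since dp[10][10] = 6, nothing longer is possible.

6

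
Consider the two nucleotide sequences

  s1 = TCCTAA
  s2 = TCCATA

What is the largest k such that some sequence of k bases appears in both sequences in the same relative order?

5

Taking T at s1[1]=s2[1]; then C at s1[2]=s2[2]; then C at s1[3]=s2[3]; then T at s1[4]=s2[5]; then A at s1[6]=s2[6] gives a common subsequence of length 5. Since dp[6][6] = 5, nothing longer is possible.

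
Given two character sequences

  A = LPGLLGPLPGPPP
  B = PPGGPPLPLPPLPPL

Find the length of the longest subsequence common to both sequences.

9

Taking P (A #2, B #2), then G (A #3, B #4), then L (A #5, B #7), then P (A #7, B #8), then L (A #8, B #9), then P (A #9, B #10), then P (A #11, B #11), then P (A #12, B #13), then P (A #13, B #14) gives a common subsequence of length 9, and the DP table's final entry dp[13][15] is also 9, so no common subsequence is longer.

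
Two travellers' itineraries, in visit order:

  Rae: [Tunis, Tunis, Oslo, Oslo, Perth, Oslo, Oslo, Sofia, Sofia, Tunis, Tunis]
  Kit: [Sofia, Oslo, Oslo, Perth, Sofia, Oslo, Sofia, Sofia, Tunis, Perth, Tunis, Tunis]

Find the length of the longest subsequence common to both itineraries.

8

Pick Oslo at Rae[3]=Kit[2], then Oslo at Rae[4]=Kit[3], then Perth at Rae[5]=Kit[4], then Oslo at Rae[7]=Kit[6], then Sofia at Rae[8]=Kit[7], then Sofia at Rae[9]=Kit[8], then Tunis at Rae[10]=Kit[11], then Tunis at Rae[11]=Kit[12]; all 8 stops appear in both, in order. Since dp[11][12] = 8, nothing longer is possible.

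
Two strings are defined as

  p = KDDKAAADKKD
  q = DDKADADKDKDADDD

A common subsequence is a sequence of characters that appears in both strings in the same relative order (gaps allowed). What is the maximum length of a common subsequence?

9

Pick D at p[2]=q[1], D at p[3]=q[2], K at p[4]=q[3], A at p[5]=q[4], A at p[7]=q[6], D at p[8]=q[7], K at p[9]=q[8], K at p[10]=q[10], D at p[11]=q[15]; all 9 characters appear in both, in order. dp[11][15] = 9 confirms this is the maximum.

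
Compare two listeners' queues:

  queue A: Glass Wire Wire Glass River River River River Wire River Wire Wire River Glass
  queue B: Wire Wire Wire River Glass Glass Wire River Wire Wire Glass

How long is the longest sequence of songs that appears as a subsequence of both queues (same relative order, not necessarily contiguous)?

8

Match Wire [2,2] → Wire [3,3] → Glass [4,6] → Wire [9,7] → River [10,8] → Wire [11,9] → Wire [12,10] → Glass [14,11] — 8 songs in the same relative order in both, and the DP table's final entry dp[14][11] is also 8, so no common subsequence is longer.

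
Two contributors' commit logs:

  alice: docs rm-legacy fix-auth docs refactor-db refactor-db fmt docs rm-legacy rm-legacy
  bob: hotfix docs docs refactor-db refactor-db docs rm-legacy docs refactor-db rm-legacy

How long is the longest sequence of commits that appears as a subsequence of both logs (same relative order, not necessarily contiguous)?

7

Pick docs [1,2]; then docs [4,3]; then refactor-db [5,4]; then refactor-db [6,5]; then docs [8,6]; then rm-legacy [9,7]; then rm-legacy [10,10]; all 7 commits appear in both, in order, and the DP table's final entry dp[10][10] is also 7, so no common subsequence is longer.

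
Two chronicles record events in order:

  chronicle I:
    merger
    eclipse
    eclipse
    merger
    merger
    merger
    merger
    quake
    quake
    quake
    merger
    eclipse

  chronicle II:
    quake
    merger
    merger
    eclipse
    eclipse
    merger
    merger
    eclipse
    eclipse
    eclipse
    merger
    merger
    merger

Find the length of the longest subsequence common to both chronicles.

Taking merger [1,3], eclipse [2,4], eclipse [3,5], merger [4,6], merger [5,7], merger [6,11], merger [7,12], merger [11,13] gives a common subsequence of length 8. Since dp[12][13] = 8, nothing longer is possible.

8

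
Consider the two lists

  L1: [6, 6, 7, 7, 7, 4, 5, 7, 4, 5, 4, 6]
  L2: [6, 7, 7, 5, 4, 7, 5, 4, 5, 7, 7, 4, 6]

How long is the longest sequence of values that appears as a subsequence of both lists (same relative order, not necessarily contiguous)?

Taking 6 (L1 #2, L2 #1), 7 (L1 #3, L2 #2), 7 (L1 #4, L2 #3), 7 (L1 #5, L2 #6), 4 (L1 #6, L2 #8), 5 (L1 #7, L2 #9), 7 (L1 #8, L2 #11), 4 (L1 #11, L2 #12), 6 (L1 #12, L2 #13) gives a common subsequence of length 9, and the DP table's final entry dp[12][13] is also 9, so no common subsequence is longer.

9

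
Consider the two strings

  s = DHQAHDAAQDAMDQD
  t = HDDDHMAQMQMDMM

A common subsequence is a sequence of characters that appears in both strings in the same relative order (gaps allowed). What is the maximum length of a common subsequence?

7

Pick D [1,4], H [2,5], A [8,7], Q [9,8], M [12,9], Q [14,10], D [15,12]; all 7 characters appear in both, in order. The LCS DP gives dp[15][14] = 7, so this is optimal.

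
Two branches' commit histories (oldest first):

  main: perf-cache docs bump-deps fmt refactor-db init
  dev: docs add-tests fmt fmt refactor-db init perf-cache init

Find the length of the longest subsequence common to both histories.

Pick docs at main[2]=dev[1]; then fmt at main[4]=dev[4]; then refactor-db at main[5]=dev[5]; then init at main[6]=dev[8]; all 4 commits appear in both, in order. The LCS DP gives dp[6][8] = 4, so this is optimal.

4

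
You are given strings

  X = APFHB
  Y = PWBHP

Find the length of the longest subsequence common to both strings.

2

Let dp[i][j] be the LCS length of the first i characters of X and the first j characters of Y. dp[i][j] = dp[i-1][j-1]+1 when the i-th and j-th characters match, else max(dp[i-1][j], dp[i][j-1]).
    ·  P  W  B  H  P
 ·  0  0  0  0  0  0
 A  0  0  0  0  0  0
 P  0  1  1  1  1  1
 F  0  1  1  1  1  1
 H  0  1  1  1  2  2
 B  0  1  1  2  2  2
dp[5][5] = 2. One LCS (by backtracking along matches): PH.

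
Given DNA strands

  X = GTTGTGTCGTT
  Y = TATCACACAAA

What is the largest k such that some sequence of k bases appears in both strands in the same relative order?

Pick T [2,1]; then T [3,3]; then C [8,8]; all 3 bases appear in both, in order. Since dp[11][11] = 3, nothing longer is possible.

3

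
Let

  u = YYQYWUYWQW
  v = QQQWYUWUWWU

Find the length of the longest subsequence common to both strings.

Let dp[i][j] be the LCS length of the first i characters of u and the first j characters of v. dp[i][j] = dp[i-1][j-1]+1 when the i-th and j-th characters match, else max(dp[i-1][j], dp[i][j-1]).
    ·  Q  Q  Q  W  Y  U  W  U  W  W  U
 ·  0  0  0  0  0  0  0  0  0  0  0  0
 Y  0  0  0  0  0  1  1  1  1  1  1  1
 Y  0  0  0  0  0  1  1  1  1  1  1  1
 Q  0  1  1  1  1  1  1  1  1  1  1  1
 Y  0  1  1  1  1  2  2  2  2  2  2  2
 W  0  1  1  1  2  2  2  3  3  3  3  3
 U  0  1  1  1  2  2  3  3  4  4  4  4
 Y  0  1  1  1  2  3  3  3  4  4  4  4
 W  0  1  1  1  2  3  3  4  4  5  5  5
 Q  0  1  2  2  2  3  3  4  4  5  5  5
 W  0  1  2  2  3  3  3  4  4  5  6  6
dp[10][11] = 6. One LCS (by backtracking along matches): QYWUWW.

6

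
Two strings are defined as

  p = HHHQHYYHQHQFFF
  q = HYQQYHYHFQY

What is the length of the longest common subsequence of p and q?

6

Taking H at p[1]=q[1]; then Q at p[4]=q[4]; then H at p[5]=q[6]; then Y at p[7]=q[7]; then H at p[8]=q[8]; then Q at p[9]=q[10] gives a common subsequence of length 6. dp[14][11] = 6 confirms this is the maximum.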